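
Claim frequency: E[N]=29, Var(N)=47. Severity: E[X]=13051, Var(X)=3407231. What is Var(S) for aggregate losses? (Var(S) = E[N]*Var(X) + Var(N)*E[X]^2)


Var(S) = E[N]*Var(X) + Var(N)*E[X]^2
= 29*3407231 + 47*13051^2
= 98809699 + 8005444247
= 8.1043e+09


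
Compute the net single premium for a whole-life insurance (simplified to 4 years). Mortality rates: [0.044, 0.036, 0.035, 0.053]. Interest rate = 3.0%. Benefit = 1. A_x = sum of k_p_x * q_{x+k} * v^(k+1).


v = 0.970874
Year 0: k_p_x=1.0, q=0.044, term=0.042718
Year 1: k_p_x=0.956, q=0.036, term=0.03244
Year 2: k_p_x=0.921584, q=0.035, term=0.029518
Year 3: k_p_x=0.889329, q=0.053, term=0.041878
A_x = 0.1466


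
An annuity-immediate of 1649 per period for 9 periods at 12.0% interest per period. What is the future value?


FV = PMT * ((1+i)^n - 1) / i
= 1649 * ((1.12)^9 - 1) / 0.12
= 1649 * (2.773079 - 1) / 0.12
= 24365.0573


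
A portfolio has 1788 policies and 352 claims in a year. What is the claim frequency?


frequency = claims / policies
= 352 / 1788
= 0.1969


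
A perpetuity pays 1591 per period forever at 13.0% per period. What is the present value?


PV = PMT / i
= 1591 / 0.13
= 12238.4615


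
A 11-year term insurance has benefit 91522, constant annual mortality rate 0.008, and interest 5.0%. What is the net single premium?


NSP = benefit * sum_{k=0}^{n-1} k_p_x * q * v^(k+1)
With constant q=0.008, v=0.952381
Sum = 0.064105
NSP = 91522 * 0.064105
= 5867.0403


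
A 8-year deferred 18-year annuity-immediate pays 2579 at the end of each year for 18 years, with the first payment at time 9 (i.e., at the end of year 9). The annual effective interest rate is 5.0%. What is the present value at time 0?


PV at time 8 of the 18-year annuity-immediate:
a_n = 2579 * (1-(1+0.05)^(-18))/0.05 = 30147.4446
Discount back 8 years to time 0:
PV = 30147.4446 * (1+0.05)^(-8)
= 30147.4446 * 0.676839
= 20404.9772


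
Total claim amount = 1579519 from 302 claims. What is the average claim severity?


severity = total / number
= 1579519 / 302
= 5230.1954


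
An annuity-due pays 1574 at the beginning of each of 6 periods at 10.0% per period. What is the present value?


PV_due = PMT * (1-(1+i)^(-n))/i * (1+i)
PV_immediate = 6855.1803
PV_due = 6855.1803 * 1.1
= 7540.6984


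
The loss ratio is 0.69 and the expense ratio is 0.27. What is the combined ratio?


Combined ratio = loss ratio + expense ratio
= 0.69 + 0.27
= 0.96


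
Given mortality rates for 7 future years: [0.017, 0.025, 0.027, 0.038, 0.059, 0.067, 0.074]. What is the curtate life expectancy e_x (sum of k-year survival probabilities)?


e_x = sum_{k=1}^{n} k_p_x
k_p_x values:
  1_p_x = 0.983
  2_p_x = 0.958425
  3_p_x = 0.932548
  4_p_x = 0.897111
  5_p_x = 0.844181
  6_p_x = 0.787621
  7_p_x = 0.729337
e_x = 6.1322


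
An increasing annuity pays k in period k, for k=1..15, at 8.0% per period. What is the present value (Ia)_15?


(Ia)_n = sum_{k=1}^{n} k * v^k, v = 1/(1+i)
v = 0.925926
Sum computed term by term:
(Ia)_15 = 56.4451


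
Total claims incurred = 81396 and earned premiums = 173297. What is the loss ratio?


Loss ratio = claims / premiums
= 81396 / 173297
= 0.4697


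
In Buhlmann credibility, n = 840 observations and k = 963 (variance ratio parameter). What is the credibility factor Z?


Z = n / (n + k)
= 840 / (840 + 963)
= 840 / 1803
= 0.4659


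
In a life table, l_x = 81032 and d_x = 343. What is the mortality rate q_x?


q_x = d_x / l_x
= 343 / 81032
= 0.0042


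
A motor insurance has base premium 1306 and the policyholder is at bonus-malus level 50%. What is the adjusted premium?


adjusted = base * BM_level / 100
= 1306 * 50 / 100
= 1306 * 0.5
= 653.0


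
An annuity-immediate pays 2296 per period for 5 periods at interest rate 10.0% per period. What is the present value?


PV = PMT * (1 - (1+i)^(-n)) / i
= 2296 * (1 - (1+0.1)^(-5)) / 0.1
= 2296 * (1 - 0.620921) / 0.1
= 2296 * 3.790787
= 8703.6464


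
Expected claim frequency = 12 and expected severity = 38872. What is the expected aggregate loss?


E[S] = E[N] * E[X]
= 12 * 38872
= 466464


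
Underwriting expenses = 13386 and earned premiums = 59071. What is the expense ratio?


Expense ratio = expenses / premiums
= 13386 / 59071
= 0.2266


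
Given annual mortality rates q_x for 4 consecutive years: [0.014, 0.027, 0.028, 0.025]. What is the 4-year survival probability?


p_k = 1 - q_k for each year
Survival = product of (1 - q_k)
= 0.986 * 0.973 * 0.972 * 0.975
= 0.9092


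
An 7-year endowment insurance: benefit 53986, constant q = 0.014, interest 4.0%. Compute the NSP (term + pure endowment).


Term component = 4359.8453
Pure endowment = 7_p_x * v^7 * benefit = 0.906021 * 0.759918 * 53986 = 37169.4539
NSP = 41529.2991


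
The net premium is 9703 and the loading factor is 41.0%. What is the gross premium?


Gross = net * (1 + loading)
= 9703 * (1 + 0.41)
= 9703 * 1.41
= 13681.23


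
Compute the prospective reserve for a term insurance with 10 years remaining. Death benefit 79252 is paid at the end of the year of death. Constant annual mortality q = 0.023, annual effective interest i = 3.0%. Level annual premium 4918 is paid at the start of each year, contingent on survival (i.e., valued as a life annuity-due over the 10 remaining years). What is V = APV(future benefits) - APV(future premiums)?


v = 1/(1+i) = 0.970874
APV(future benefits) per unit = sum_{k=0}^{9} k_p_x * q * v^(k+1) = 0.178089
APV(future benefits) = 79252 * 0.178089 = 14113.8885
Life annuity-due factor ä_{x:10} = sum_{k=0}^{9} k_p_x * v^k = 7.975278
APV(future premiums) = 4918 * 7.975278 = 39222.4182
V = 14113.8885 - 39222.4182
= -25108.5297


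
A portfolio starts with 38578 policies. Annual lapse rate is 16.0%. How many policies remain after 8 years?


remaining = initial * (1 - lapse)^years
= 38578 * (1 - 0.16)^8
= 38578 * 0.247876
= 9562.5561


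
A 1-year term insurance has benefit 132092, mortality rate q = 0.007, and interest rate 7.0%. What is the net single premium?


NSP = benefit * q * v
v = 1/(1+i) = 0.934579
NSP = 132092 * 0.007 * 0.934579
= 864.1533


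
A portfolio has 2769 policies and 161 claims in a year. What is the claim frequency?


frequency = claims / policies
= 161 / 2769
= 0.0581


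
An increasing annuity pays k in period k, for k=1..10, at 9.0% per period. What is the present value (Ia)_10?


(Ia)_n = sum_{k=1}^{n} k * v^k, v = 1/(1+i)
v = 0.917431
Sum computed term by term:
(Ia)_10 = 30.7904


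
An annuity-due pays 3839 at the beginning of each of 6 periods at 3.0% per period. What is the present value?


PV_due = PMT * (1-(1+i)^(-n))/i * (1+i)
PV_immediate = 20796.598
PV_due = 20796.598 * 1.03
= 21420.4959


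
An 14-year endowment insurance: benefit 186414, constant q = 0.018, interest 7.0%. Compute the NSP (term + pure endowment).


Term component = 26662.9651
Pure endowment = 14_p_x * v^14 * benefit = 0.775463 * 0.387817 * 186414 = 56061.7263
NSP = 82724.6914


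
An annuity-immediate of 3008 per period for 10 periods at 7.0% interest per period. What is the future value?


FV = PMT * ((1+i)^n - 1) / i
= 3008 * ((1.07)^10 - 1) / 0.07
= 3008 * (1.967151 - 1) / 0.07
= 41559.8755


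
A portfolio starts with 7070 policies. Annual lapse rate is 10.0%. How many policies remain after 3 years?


remaining = initial * (1 - lapse)^years
= 7070 * (1 - 0.1)^3
= 7070 * 0.729
= 5154.03


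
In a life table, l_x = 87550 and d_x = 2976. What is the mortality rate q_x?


q_x = d_x / l_x
= 2976 / 87550
= 0.034


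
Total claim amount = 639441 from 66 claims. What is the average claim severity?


severity = total / number
= 639441 / 66
= 9688.5


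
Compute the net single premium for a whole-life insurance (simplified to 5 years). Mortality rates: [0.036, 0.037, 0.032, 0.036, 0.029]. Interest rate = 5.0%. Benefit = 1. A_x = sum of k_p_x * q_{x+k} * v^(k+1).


v = 0.952381
Year 0: k_p_x=1.0, q=0.036, term=0.034286
Year 1: k_p_x=0.964, q=0.037, term=0.032352
Year 2: k_p_x=0.928332, q=0.032, term=0.025662
Year 3: k_p_x=0.898625, q=0.036, term=0.026615
Year 4: k_p_x=0.866275, q=0.029, term=0.019684
A_x = 0.1386


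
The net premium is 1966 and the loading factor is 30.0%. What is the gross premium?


Gross = net * (1 + loading)
= 1966 * (1 + 0.3)
= 1966 * 1.3
= 2555.8


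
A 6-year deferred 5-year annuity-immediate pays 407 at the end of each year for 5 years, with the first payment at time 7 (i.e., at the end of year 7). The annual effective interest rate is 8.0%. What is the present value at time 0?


PV at time 6 of the 5-year annuity-immediate:
a_n = 407 * (1-(1+0.08)^(-5))/0.08 = 1625.033
Discount back 6 years to time 0:
PV = 1625.033 * (1+0.08)^(-6)
= 1625.033 * 0.63017
= 1024.0464


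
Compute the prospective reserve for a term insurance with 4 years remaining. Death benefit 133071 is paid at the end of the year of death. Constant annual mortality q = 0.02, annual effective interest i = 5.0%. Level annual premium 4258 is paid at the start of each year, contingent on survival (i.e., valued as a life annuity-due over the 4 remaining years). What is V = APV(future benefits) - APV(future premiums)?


v = 1/(1+i) = 0.952381
APV(future benefits) per unit = sum_{k=0}^{3} k_p_x * q * v^(k+1) = 0.068904
APV(future benefits) = 133071 * 0.068904 = 9169.1786
Life annuity-due factor ä_{x:4} = sum_{k=0}^{3} k_p_x * v^k = 3.617481
APV(future premiums) = 4258 * 3.617481 = 15403.2361
V = 9169.1786 - 15403.2361
= -6234.0575


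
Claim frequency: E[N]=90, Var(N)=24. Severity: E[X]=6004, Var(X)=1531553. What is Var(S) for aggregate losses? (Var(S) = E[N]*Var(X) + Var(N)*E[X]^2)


Var(S) = E[N]*Var(X) + Var(N)*E[X]^2
= 90*1531553 + 24*6004^2
= 137839770 + 865152384
= 1.0030e+09


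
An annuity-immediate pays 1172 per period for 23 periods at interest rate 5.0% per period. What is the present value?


PV = PMT * (1 - (1+i)^(-n)) / i
= 1172 * (1 - (1+0.05)^(-23)) / 0.05
= 1172 * (1 - 0.325571) / 0.05
= 1172 * 13.488574
= 15808.6086


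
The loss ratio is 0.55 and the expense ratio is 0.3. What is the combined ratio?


Combined ratio = loss ratio + expense ratio
= 0.55 + 0.3
= 0.85


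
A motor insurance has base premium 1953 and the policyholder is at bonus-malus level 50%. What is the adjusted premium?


adjusted = base * BM_level / 100
= 1953 * 50 / 100
= 1953 * 0.5
= 976.5


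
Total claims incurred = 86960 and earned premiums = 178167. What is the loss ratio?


Loss ratio = claims / premiums
= 86960 / 178167
= 0.4881


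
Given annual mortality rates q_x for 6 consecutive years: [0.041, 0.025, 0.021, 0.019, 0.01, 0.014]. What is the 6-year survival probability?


p_k = 1 - q_k for each year
Survival = product of (1 - q_k)
= 0.959 * 0.975 * 0.979 * 0.981 * 0.99 * 0.986
= 0.8766


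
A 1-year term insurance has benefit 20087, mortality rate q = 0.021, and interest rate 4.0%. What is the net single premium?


NSP = benefit * q * v
v = 1/(1+i) = 0.961538
NSP = 20087 * 0.021 * 0.961538
= 405.6029


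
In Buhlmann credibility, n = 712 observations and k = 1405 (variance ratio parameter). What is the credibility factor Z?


Z = n / (n + k)
= 712 / (712 + 1405)
= 712 / 2117
= 0.3363


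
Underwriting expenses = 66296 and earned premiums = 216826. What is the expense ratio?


Expense ratio = expenses / premiums
= 66296 / 216826
= 0.3058


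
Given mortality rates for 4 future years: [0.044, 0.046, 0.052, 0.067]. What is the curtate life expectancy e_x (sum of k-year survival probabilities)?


e_x = sum_{k=1}^{n} k_p_x
k_p_x values:
  1_p_x = 0.956
  2_p_x = 0.912024
  3_p_x = 0.864599
  4_p_x = 0.806671
e_x = 3.5393


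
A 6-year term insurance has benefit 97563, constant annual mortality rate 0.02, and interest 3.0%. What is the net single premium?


NSP = benefit * sum_{k=0}^{n-1} k_p_x * q * v^(k+1)
With constant q=0.02, v=0.970874
Sum = 0.103248
NSP = 97563 * 0.103248
= 10073.2218


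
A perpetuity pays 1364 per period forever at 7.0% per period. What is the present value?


PV = PMT / i
= 1364 / 0.07
= 19485.7143


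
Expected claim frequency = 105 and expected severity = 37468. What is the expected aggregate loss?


E[S] = E[N] * E[X]
= 105 * 37468
= 3.9341e+06


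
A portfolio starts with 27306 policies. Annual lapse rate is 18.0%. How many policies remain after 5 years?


remaining = initial * (1 - lapse)^years
= 27306 * (1 - 0.18)^5
= 27306 * 0.37074
= 10123.4222


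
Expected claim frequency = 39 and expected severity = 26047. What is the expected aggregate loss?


E[S] = E[N] * E[X]
= 39 * 26047
= 1.0158e+06


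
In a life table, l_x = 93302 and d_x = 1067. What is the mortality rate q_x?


q_x = d_x / l_x
= 1067 / 93302
= 0.0114


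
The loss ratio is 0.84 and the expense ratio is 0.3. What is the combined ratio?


Combined ratio = loss ratio + expense ratio
= 0.84 + 0.3
= 1.14


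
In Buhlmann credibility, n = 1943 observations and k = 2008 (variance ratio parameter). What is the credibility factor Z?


Z = n / (n + k)
= 1943 / (1943 + 2008)
= 1943 / 3951
= 0.4918


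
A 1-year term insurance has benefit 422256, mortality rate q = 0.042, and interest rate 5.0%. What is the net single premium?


NSP = benefit * q * v
v = 1/(1+i) = 0.952381
NSP = 422256 * 0.042 * 0.952381
= 16890.24


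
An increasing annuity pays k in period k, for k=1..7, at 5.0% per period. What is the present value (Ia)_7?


(Ia)_n = sum_{k=1}^{n} k * v^k, v = 1/(1+i)
v = 0.952381
Sum computed term by term:
(Ia)_7 = 22.0185


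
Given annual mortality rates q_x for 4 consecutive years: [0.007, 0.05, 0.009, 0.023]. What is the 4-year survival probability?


p_k = 1 - q_k for each year
Survival = product of (1 - q_k)
= 0.993 * 0.95 * 0.991 * 0.977
= 0.9134


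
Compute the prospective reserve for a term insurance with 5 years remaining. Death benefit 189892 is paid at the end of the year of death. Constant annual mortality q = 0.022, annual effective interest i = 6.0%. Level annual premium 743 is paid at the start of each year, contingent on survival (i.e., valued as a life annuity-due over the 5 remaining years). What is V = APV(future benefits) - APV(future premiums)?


v = 1/(1+i) = 0.943396
APV(future benefits) per unit = sum_{k=0}^{4} k_p_x * q * v^(k+1) = 0.088913
APV(future benefits) = 189892 * 0.088913 = 16883.8263
Life annuity-due factor ä_{x:5} = sum_{k=0}^{4} k_p_x * v^k = 4.28398
APV(future premiums) = 743 * 4.28398 = 3182.9968
V = 16883.8263 - 3182.9968
= 13700.8295


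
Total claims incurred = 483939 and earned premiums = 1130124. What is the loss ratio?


Loss ratio = claims / premiums
= 483939 / 1130124
= 0.4282


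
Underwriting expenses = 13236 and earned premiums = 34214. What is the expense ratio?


Expense ratio = expenses / premiums
= 13236 / 34214
= 0.3869


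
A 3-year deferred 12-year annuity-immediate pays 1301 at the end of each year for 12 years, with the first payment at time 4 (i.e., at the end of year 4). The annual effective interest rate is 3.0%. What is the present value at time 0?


PV at time 3 of the 12-year annuity-immediate:
a_n = 1301 * (1-(1+0.03)^(-12))/0.03 = 12950.1592
Discount back 3 years to time 0:
PV = 12950.1592 * (1+0.03)^(-3)
= 12950.1592 * 0.915142
= 11851.2302


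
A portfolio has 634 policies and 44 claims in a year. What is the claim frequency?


frequency = claims / policies
= 44 / 634
= 0.0694


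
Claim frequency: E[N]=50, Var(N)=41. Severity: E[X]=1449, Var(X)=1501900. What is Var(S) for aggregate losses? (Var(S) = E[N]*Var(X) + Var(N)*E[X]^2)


Var(S) = E[N]*Var(X) + Var(N)*E[X]^2
= 50*1501900 + 41*1449^2
= 75095000 + 86083641
= 1.6118e+08


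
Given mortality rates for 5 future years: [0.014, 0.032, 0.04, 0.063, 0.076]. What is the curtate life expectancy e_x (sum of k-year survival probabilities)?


e_x = sum_{k=1}^{n} k_p_x
k_p_x values:
  1_p_x = 0.986
  2_p_x = 0.954448
  3_p_x = 0.91627
  4_p_x = 0.858545
  5_p_x = 0.793296
e_x = 4.5086


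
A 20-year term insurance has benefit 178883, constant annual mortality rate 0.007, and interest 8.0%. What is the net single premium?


NSP = benefit * sum_{k=0}^{n-1} k_p_x * q * v^(k+1)
With constant q=0.007, v=0.925926
Sum = 0.06546
NSP = 178883 * 0.06546
= 11709.6562


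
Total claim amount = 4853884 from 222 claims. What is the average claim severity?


severity = total / number
= 4853884 / 222
= 21864.3423


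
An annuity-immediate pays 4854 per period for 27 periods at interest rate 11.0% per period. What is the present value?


PV = PMT * (1 - (1+i)^(-n)) / i
= 4854 * (1 - (1+0.11)^(-27)) / 0.11
= 4854 * (1 - 0.059742) / 0.11
= 4854 * 8.5478
= 41491.0223


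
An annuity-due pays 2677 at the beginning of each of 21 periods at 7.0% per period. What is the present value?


PV_due = PMT * (1-(1+i)^(-n))/i * (1+i)
PV_immediate = 29006.7067
PV_due = 29006.7067 * 1.07
= 31037.1761


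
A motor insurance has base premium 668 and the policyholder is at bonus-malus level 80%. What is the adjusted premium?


adjusted = base * BM_level / 100
= 668 * 80 / 100
= 668 * 0.8
= 534.4


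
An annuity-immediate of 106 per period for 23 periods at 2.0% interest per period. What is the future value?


FV = PMT * ((1+i)^n - 1) / i
= 106 * ((1.02)^23 - 1) / 0.02
= 106 * (1.576899 - 1) / 0.02
= 3057.5661


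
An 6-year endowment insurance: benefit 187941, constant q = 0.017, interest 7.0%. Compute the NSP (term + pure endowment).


Term component = 14645.5995
Pure endowment = 6_p_x * v^6 * benefit = 0.902238 * 0.666342 * 187941 = 112989.991
NSP = 127635.5905


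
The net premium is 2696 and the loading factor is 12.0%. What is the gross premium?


Gross = net * (1 + loading)
= 2696 * (1 + 0.12)
= 2696 * 1.12
= 3019.52


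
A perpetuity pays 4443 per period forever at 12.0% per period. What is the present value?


PV = PMT / i
= 4443 / 0.12
= 37025.0


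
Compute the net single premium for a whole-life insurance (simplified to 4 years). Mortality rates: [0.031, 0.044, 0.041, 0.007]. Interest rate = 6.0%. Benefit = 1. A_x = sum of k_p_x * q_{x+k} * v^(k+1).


v = 0.943396
Year 0: k_p_x=1.0, q=0.031, term=0.029245
Year 1: k_p_x=0.969, q=0.044, term=0.037946
Year 2: k_p_x=0.926364, q=0.041, term=0.03189
Year 3: k_p_x=0.888383, q=0.007, term=0.004926
A_x = 0.104


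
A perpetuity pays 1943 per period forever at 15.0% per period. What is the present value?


PV = PMT / i
= 1943 / 0.15
= 12953.3333


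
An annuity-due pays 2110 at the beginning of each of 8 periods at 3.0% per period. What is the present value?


PV_due = PMT * (1-(1+i)^(-n))/i * (1+i)
PV_immediate = 14811.5505
PV_due = 14811.5505 * 1.03
= 15255.897


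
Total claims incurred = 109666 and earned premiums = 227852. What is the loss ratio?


Loss ratio = claims / premiums
= 109666 / 227852
= 0.4813


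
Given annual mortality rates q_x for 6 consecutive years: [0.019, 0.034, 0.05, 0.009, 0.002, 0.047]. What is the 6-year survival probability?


p_k = 1 - q_k for each year
Survival = product of (1 - q_k)
= 0.981 * 0.966 * 0.95 * 0.991 * 0.998 * 0.953
= 0.8485


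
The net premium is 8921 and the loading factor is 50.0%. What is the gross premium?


Gross = net * (1 + loading)
= 8921 * (1 + 0.5)
= 8921 * 1.5
= 13381.5


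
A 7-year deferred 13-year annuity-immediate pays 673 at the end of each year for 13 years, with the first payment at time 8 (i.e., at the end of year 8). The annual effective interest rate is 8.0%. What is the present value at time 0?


PV at time 7 of the 13-year annuity-immediate:
a_n = 673 * (1-(1+0.08)^(-13))/0.08 = 5319.2412
Discount back 7 years to time 0:
PV = 5319.2412 * (1+0.08)^(-7)
= 5319.2412 * 0.58349
= 3103.7262


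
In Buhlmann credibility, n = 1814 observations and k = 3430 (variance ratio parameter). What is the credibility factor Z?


Z = n / (n + k)
= 1814 / (1814 + 3430)
= 1814 / 5244
= 0.3459


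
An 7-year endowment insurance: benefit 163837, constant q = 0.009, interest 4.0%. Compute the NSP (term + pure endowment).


Term component = 8627.0293
Pure endowment = 7_p_x * v^7 * benefit = 0.938676 * 0.759918 * 163837 = 116867.6183
NSP = 125494.6476


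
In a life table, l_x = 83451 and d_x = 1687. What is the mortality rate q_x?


q_x = d_x / l_x
= 1687 / 83451
= 0.0202


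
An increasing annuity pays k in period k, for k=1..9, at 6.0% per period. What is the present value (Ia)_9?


(Ia)_n = sum_{k=1}^{n} k * v^k, v = 1/(1+i)
v = 0.943396
Sum computed term by term:
(Ia)_9 = 31.3785


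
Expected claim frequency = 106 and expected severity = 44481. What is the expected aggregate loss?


E[S] = E[N] * E[X]
= 106 * 44481
= 4.7150e+06


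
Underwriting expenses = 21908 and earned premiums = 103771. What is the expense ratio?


Expense ratio = expenses / premiums
= 21908 / 103771
= 0.2111


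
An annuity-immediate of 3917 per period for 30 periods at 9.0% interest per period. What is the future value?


FV = PMT * ((1+i)^n - 1) / i
= 3917 * ((1.09)^30 - 1) / 0.09
= 3917 * (13.267678 - 1) / 0.09
= 533916.6285


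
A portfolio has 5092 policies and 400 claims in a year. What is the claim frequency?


frequency = claims / policies
= 400 / 5092
= 0.0786


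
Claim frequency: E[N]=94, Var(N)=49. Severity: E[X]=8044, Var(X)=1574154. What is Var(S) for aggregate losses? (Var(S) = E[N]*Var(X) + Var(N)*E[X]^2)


Var(S) = E[N]*Var(X) + Var(N)*E[X]^2
= 94*1574154 + 49*8044^2
= 147970476 + 3170590864
= 3.3186e+09


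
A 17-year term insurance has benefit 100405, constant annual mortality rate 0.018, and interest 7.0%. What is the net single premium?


NSP = benefit * sum_{k=0}^{n-1} k_p_x * q * v^(k+1)
With constant q=0.018, v=0.934579
Sum = 0.156994
NSP = 100405 * 0.156994
= 15763.0145


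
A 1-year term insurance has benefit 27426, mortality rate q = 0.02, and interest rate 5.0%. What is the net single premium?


NSP = benefit * q * v
v = 1/(1+i) = 0.952381
NSP = 27426 * 0.02 * 0.952381
= 522.4


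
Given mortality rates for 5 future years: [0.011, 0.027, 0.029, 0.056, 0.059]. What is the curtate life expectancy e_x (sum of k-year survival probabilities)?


e_x = sum_{k=1}^{n} k_p_x
k_p_x values:
  1_p_x = 0.989
  2_p_x = 0.962297
  3_p_x = 0.93439
  4_p_x = 0.882065
  5_p_x = 0.830023
e_x = 4.5978


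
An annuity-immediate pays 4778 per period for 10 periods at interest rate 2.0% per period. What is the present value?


PV = PMT * (1 - (1+i)^(-n)) / i
= 4778 * (1 - (1+0.02)^(-10)) / 0.02
= 4778 * (1 - 0.820348) / 0.02
= 4778 * 8.982585
= 42918.7912


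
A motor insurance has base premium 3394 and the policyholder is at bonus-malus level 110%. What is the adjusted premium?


adjusted = base * BM_level / 100
= 3394 * 110 / 100
= 3394 * 1.1
= 3733.4


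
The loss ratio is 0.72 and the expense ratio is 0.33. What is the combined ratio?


Combined ratio = loss ratio + expense ratio
= 0.72 + 0.33
= 1.05


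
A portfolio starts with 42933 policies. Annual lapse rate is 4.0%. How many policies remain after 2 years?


remaining = initial * (1 - lapse)^years
= 42933 * (1 - 0.04)^2
= 42933 * 0.9216
= 39567.0528


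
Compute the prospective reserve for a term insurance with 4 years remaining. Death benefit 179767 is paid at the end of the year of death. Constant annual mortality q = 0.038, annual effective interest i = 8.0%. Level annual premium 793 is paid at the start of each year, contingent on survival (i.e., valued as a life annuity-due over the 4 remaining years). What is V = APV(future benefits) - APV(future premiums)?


v = 1/(1+i) = 0.925926
APV(future benefits) per unit = sum_{k=0}^{3} k_p_x * q * v^(k+1) = 0.119309
APV(future benefits) = 179767 * 0.119309 = 21447.8408
Life annuity-due factor ä_{x:4} = sum_{k=0}^{3} k_p_x * v^k = 3.39089
APV(future premiums) = 793 * 3.39089 = 2688.9762
V = 21447.8408 - 2688.9762
= 18758.8646


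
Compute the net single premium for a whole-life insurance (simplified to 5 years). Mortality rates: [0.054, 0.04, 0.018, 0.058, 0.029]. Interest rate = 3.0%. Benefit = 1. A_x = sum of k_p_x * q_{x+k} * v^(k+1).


v = 0.970874
Year 0: k_p_x=1.0, q=0.054, term=0.052427
Year 1: k_p_x=0.946, q=0.04, term=0.035668
Year 2: k_p_x=0.90816, q=0.018, term=0.01496
Year 3: k_p_x=0.891813, q=0.058, term=0.045957
Year 4: k_p_x=0.840088, q=0.029, term=0.021015
A_x = 0.17


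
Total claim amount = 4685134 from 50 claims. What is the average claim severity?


severity = total / number
= 4685134 / 50
= 93702.68


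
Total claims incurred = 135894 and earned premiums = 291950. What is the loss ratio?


Loss ratio = claims / premiums
= 135894 / 291950
= 0.4655


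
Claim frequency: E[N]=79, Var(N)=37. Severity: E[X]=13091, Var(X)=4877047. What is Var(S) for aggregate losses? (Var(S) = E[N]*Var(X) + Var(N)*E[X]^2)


Var(S) = E[N]*Var(X) + Var(N)*E[X]^2
= 79*4877047 + 37*13091^2
= 385286713 + 6340848397
= 6.7261e+09


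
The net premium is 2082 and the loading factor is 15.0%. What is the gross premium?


Gross = net * (1 + loading)
= 2082 * (1 + 0.15)
= 2082 * 1.15
= 2394.3


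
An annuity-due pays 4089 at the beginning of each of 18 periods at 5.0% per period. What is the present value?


PV_due = PMT * (1-(1+i)^(-n))/i * (1+i)
PV_immediate = 47798.7208
PV_due = 47798.7208 * 1.05
= 50188.6569


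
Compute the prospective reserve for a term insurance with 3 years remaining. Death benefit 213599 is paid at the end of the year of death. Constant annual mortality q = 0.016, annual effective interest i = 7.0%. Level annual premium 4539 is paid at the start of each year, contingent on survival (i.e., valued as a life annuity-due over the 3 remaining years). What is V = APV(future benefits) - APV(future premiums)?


v = 1/(1+i) = 0.934579
APV(future benefits) per unit = sum_{k=0}^{2} k_p_x * q * v^(k+1) = 0.041351
APV(future benefits) = 213599 * 0.041351 = 8832.5014
Life annuity-due factor ä_{x:3} = sum_{k=0}^{2} k_p_x * v^k = 2.765338
APV(future premiums) = 4539 * 2.765338 = 12551.8713
V = 8832.5014 - 12551.8713
= -3719.3699


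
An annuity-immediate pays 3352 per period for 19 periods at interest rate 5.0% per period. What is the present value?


PV = PMT * (1 - (1+i)^(-n)) / i
= 3352 * (1 - (1+0.05)^(-19)) / 0.05
= 3352 * (1 - 0.395734) / 0.05
= 3352 * 12.085321
= 40509.9955


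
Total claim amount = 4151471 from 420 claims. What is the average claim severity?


severity = total / number
= 4151471 / 420
= 9884.4548


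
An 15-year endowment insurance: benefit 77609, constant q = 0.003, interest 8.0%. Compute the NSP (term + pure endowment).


Term component = 1959.8146
Pure endowment = 15_p_x * v^15 * benefit = 0.955933 * 0.315242 * 77609 = 23387.4639
NSP = 25347.2784


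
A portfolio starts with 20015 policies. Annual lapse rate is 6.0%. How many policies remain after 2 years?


remaining = initial * (1 - lapse)^years
= 20015 * (1 - 0.06)^2
= 20015 * 0.8836
= 17685.254


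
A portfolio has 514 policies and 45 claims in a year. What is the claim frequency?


frequency = claims / policies
= 45 / 514
= 0.0875


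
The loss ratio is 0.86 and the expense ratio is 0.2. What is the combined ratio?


Combined ratio = loss ratio + expense ratio
= 0.86 + 0.2
= 1.06


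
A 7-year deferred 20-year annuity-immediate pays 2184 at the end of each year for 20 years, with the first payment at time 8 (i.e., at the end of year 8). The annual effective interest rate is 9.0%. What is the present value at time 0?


PV at time 7 of the 20-year annuity-immediate:
a_n = 2184 * (1-(1+0.09)^(-20))/0.09 = 19936.7437
Discount back 7 years to time 0:
PV = 19936.7437 * (1+0.09)^(-7)
= 19936.7437 * 0.547034
= 10906.0816


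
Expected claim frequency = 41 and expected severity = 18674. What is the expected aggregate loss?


E[S] = E[N] * E[X]
= 41 * 18674
= 765634


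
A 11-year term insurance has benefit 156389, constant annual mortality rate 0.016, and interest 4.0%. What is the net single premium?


NSP = benefit * sum_{k=0}^{n-1} k_p_x * q * v^(k+1)
With constant q=0.016, v=0.961538
Sum = 0.130293
NSP = 156389 * 0.130293
= 20376.3467


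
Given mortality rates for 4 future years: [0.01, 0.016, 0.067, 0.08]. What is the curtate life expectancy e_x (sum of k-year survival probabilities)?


e_x = sum_{k=1}^{n} k_p_x
k_p_x values:
  1_p_x = 0.99
  2_p_x = 0.97416
  3_p_x = 0.908891
  4_p_x = 0.83618
e_x = 3.7092


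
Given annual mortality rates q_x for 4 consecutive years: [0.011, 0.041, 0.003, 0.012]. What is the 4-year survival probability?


p_k = 1 - q_k for each year
Survival = product of (1 - q_k)
= 0.989 * 0.959 * 0.997 * 0.988
= 0.9343


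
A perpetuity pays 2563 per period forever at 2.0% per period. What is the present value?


PV = PMT / i
= 2563 / 0.02
= 128150.0


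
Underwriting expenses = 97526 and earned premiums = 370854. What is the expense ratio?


Expense ratio = expenses / premiums
= 97526 / 370854
= 0.263


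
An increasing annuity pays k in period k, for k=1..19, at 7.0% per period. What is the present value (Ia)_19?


(Ia)_n = sum_{k=1}^{n} k * v^k, v = 1/(1+i)
v = 0.934579
Sum computed term by term:
(Ia)_19 = 82.9347


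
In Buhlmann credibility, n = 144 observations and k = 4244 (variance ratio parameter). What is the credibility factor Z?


Z = n / (n + k)
= 144 / (144 + 4244)
= 144 / 4388
= 0.0328


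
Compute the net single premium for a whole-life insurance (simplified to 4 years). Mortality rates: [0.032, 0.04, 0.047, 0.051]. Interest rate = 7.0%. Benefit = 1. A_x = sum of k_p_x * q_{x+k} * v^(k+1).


v = 0.934579
Year 0: k_p_x=1.0, q=0.032, term=0.029907
Year 1: k_p_x=0.968, q=0.04, term=0.03382
Year 2: k_p_x=0.92928, q=0.047, term=0.035653
Year 3: k_p_x=0.885604, q=0.051, term=0.034457
A_x = 0.1338


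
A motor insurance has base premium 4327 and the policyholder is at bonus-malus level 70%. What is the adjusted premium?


adjusted = base * BM_level / 100
= 4327 * 70 / 100
= 4327 * 0.7
= 3028.9


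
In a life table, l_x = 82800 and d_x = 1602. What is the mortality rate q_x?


q_x = d_x / l_x
= 1602 / 82800
= 0.0193


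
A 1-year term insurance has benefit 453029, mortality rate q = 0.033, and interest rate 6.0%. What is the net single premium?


NSP = benefit * q * v
v = 1/(1+i) = 0.943396
NSP = 453029 * 0.033 * 0.943396
= 14103.733


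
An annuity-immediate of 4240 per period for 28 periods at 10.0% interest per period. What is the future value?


FV = PMT * ((1+i)^n - 1) / i
= 4240 * ((1.1)^28 - 1) / 0.1
= 4240 * (14.420994 - 1) / 0.1
= 569050.1291


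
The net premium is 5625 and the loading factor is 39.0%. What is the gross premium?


Gross = net * (1 + loading)
= 5625 * (1 + 0.39)
= 5625 * 1.39
= 7818.75


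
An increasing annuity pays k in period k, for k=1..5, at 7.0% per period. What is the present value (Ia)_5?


(Ia)_n = sum_{k=1}^{n} k * v^k, v = 1/(1+i)
v = 0.934579
Sum computed term by term:
(Ia)_5 = 11.7469


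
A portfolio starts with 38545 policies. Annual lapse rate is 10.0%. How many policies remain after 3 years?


remaining = initial * (1 - lapse)^years
= 38545 * (1 - 0.1)^3
= 38545 * 0.729
= 28099.305


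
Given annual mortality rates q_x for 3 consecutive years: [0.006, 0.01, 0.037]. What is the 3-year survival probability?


p_k = 1 - q_k for each year
Survival = product of (1 - q_k)
= 0.994 * 0.99 * 0.963
= 0.9476


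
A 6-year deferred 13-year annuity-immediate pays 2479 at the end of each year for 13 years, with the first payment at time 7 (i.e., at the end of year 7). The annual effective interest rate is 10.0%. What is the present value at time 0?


PV at time 6 of the 13-year annuity-immediate:
a_n = 2479 * (1-(1+0.1)^(-13))/0.1 = 17609.22
Discount back 6 years to time 0:
PV = 17609.22 * (1+0.1)^(-6)
= 17609.22 * 0.564474
= 9939.9456


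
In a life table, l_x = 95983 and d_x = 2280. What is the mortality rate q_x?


q_x = d_x / l_x
= 2280 / 95983
= 0.0238


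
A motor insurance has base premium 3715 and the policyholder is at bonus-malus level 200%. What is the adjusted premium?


adjusted = base * BM_level / 100
= 3715 * 200 / 100
= 3715 * 2.0
= 7430.0


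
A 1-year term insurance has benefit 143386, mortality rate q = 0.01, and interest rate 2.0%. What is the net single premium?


NSP = benefit * q * v
v = 1/(1+i) = 0.980392
NSP = 143386 * 0.01 * 0.980392
= 1405.7451


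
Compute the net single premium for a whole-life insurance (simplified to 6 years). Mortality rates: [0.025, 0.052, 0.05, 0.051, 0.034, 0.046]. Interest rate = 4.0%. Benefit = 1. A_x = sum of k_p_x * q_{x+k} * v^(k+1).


v = 0.961538
Year 0: k_p_x=1.0, q=0.025, term=0.024038
Year 1: k_p_x=0.975, q=0.052, term=0.046875
Year 2: k_p_x=0.9243, q=0.05, term=0.041085
Year 3: k_p_x=0.878085, q=0.051, term=0.03828
Year 4: k_p_x=0.833303, q=0.034, term=0.023287
Year 5: k_p_x=0.80497, q=0.046, term=0.029264
A_x = 0.2028


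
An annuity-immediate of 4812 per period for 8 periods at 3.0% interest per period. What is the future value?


FV = PMT * ((1+i)^n - 1) / i
= 4812 * ((1.03)^8 - 1) / 0.03
= 4812 * (1.26677 - 1) / 0.03
= 42789.9211


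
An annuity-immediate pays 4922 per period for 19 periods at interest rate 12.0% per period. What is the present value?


PV = PMT * (1 - (1+i)^(-n)) / i
= 4922 * (1 - (1+0.12)^(-19)) / 0.12
= 4922 * (1 - 0.116107) / 0.12
= 4922 * 7.365777
= 36254.3537


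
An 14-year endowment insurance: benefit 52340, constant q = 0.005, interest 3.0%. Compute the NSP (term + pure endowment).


Term component = 2868.8755
Pure endowment = 14_p_x * v^14 * benefit = 0.93223 * 0.661118 * 52340 = 32257.8712
NSP = 35126.7467


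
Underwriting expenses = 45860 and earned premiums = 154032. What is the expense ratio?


Expense ratio = expenses / premiums
= 45860 / 154032
= 0.2977


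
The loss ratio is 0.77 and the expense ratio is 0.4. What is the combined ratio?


Combined ratio = loss ratio + expense ratio
= 0.77 + 0.4
= 1.17


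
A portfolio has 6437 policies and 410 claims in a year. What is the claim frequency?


frequency = claims / policies
= 410 / 6437
= 0.0637


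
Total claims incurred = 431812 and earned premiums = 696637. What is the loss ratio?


Loss ratio = claims / premiums
= 431812 / 696637
= 0.6199


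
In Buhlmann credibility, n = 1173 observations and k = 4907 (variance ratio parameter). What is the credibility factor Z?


Z = n / (n + k)
= 1173 / (1173 + 4907)
= 1173 / 6080
= 0.1929


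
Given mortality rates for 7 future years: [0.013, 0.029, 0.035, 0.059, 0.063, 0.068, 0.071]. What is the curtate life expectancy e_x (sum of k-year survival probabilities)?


e_x = sum_{k=1}^{n} k_p_x
k_p_x values:
  1_p_x = 0.987
  2_p_x = 0.958377
  3_p_x = 0.924834
  4_p_x = 0.870269
  5_p_x = 0.815442
  6_p_x = 0.759992
  7_p_x = 0.706032
e_x = 6.0219


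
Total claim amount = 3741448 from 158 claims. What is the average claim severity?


severity = total / number
= 3741448 / 158
= 23680.0506


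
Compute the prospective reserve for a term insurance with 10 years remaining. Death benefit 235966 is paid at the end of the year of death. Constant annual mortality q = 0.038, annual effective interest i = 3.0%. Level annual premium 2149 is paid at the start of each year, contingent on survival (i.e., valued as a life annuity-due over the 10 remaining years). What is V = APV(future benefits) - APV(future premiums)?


v = 1/(1+i) = 0.970874
APV(future benefits) per unit = sum_{k=0}^{9} k_p_x * q * v^(k+1) = 0.276561
APV(future benefits) = 235966 * 0.276561 = 65259.0039
Life annuity-due factor ä_{x:10} = sum_{k=0}^{9} k_p_x * v^k = 7.49626
APV(future premiums) = 2149 * 7.49626 = 16109.4626
V = 65259.0039 - 16109.4626
= 49149.5413


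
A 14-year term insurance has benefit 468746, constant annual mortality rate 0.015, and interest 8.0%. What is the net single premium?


NSP = benefit * sum_{k=0}^{n-1} k_p_x * q * v^(k+1)
With constant q=0.015, v=0.925926
Sum = 0.114389
NSP = 468746 * 0.114389
= 53619.5846


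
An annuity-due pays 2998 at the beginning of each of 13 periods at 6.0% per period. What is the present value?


PV_due = PMT * (1-(1+i)^(-n))/i * (1+i)
PV_immediate = 26540.3435
PV_due = 26540.3435 * 1.06
= 28132.7641


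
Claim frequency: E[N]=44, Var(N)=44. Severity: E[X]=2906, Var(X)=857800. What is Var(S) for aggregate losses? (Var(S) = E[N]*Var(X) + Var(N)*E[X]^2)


Var(S) = E[N]*Var(X) + Var(N)*E[X]^2
= 44*857800 + 44*2906^2
= 37743200 + 371572784
= 4.0932e+08


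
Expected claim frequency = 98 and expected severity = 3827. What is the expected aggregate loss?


E[S] = E[N] * E[X]
= 98 * 3827
= 375046


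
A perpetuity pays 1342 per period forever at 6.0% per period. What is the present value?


PV = PMT / i
= 1342 / 0.06
= 22366.6667


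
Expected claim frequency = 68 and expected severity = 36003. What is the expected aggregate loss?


E[S] = E[N] * E[X]
= 68 * 36003
= 2.4482e+06


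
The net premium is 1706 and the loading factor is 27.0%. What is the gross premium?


Gross = net * (1 + loading)
= 1706 * (1 + 0.27)
= 1706 * 1.27
= 2166.62


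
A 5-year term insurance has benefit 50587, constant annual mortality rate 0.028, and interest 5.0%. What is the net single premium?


NSP = benefit * sum_{k=0}^{n-1} k_p_x * q * v^(k+1)
With constant q=0.028, v=0.952381
Sum = 0.114942
NSP = 50587 * 0.114942
= 5814.5471


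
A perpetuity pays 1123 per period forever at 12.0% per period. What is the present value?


PV = PMT / i
= 1123 / 0.12
= 9358.3333


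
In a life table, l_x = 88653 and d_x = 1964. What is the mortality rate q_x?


q_x = d_x / l_x
= 1964 / 88653
= 0.0222


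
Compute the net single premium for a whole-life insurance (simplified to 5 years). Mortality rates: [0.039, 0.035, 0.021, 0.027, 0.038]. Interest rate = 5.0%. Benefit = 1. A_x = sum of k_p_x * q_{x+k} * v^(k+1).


v = 0.952381
Year 0: k_p_x=1.0, q=0.039, term=0.037143
Year 1: k_p_x=0.961, q=0.035, term=0.030508
Year 2: k_p_x=0.927365, q=0.021, term=0.016823
Year 3: k_p_x=0.90789, q=0.027, term=0.020167
Year 4: k_p_x=0.883377, q=0.038, term=0.026302
A_x = 0.1309


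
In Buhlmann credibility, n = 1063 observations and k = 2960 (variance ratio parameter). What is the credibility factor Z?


Z = n / (n + k)
= 1063 / (1063 + 2960)
= 1063 / 4023
= 0.2642


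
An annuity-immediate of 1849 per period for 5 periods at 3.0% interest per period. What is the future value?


FV = PMT * ((1+i)^n - 1) / i
= 1849 * ((1.03)^5 - 1) / 0.03
= 1849 * (1.159274 - 1) / 0.03
= 9816.5921


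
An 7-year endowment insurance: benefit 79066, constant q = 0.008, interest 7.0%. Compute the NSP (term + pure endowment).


Term component = 3335.3553
Pure endowment = 7_p_x * v^7 * benefit = 0.945326 * 0.62275 * 79066 = 46546.2855
NSP = 49881.6409


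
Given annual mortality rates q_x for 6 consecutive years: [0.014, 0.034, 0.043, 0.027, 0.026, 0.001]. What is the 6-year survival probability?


p_k = 1 - q_k for each year
Survival = product of (1 - q_k)
= 0.986 * 0.966 * 0.957 * 0.973 * 0.974 * 0.999
= 0.863


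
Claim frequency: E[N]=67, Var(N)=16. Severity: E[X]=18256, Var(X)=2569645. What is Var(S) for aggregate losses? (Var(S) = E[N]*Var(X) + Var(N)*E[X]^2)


Var(S) = E[N]*Var(X) + Var(N)*E[X]^2
= 67*2569645 + 16*18256^2
= 172166215 + 5332504576
= 5.5047e+09


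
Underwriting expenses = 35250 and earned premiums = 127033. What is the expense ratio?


Expense ratio = expenses / premiums
= 35250 / 127033
= 0.2775


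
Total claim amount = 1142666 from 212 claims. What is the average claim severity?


severity = total / number
= 1142666 / 212
= 5389.934
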